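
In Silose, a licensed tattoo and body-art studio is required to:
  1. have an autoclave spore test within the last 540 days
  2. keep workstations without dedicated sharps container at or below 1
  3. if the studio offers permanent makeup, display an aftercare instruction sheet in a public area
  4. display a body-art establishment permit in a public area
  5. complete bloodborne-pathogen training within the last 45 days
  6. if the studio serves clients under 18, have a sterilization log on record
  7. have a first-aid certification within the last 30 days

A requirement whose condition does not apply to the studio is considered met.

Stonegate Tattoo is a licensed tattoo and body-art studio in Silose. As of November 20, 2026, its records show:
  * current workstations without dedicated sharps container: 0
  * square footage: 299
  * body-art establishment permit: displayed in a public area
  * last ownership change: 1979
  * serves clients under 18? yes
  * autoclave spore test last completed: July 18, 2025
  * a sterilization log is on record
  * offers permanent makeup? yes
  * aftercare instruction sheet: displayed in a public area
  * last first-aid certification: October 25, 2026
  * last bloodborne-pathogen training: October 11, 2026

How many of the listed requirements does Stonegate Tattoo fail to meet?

0

1. autoclave spore test 490 days ago vs limit 540 → met
2. workstations without dedicated sharps container 0 ≤ 1 → met
3. condition 'offers permanent makeup' holds; aftercare instruction sheet present → met
4. body-art establishment permit present → met
5. bloodborne-pathogen training 40 days ago vs limit 45 → met
6. condition 'serves clients under 18' holds; sterilization log present → met
7. first-aid certification 26 days ago vs limit 30 → met
Not met: 0 of 7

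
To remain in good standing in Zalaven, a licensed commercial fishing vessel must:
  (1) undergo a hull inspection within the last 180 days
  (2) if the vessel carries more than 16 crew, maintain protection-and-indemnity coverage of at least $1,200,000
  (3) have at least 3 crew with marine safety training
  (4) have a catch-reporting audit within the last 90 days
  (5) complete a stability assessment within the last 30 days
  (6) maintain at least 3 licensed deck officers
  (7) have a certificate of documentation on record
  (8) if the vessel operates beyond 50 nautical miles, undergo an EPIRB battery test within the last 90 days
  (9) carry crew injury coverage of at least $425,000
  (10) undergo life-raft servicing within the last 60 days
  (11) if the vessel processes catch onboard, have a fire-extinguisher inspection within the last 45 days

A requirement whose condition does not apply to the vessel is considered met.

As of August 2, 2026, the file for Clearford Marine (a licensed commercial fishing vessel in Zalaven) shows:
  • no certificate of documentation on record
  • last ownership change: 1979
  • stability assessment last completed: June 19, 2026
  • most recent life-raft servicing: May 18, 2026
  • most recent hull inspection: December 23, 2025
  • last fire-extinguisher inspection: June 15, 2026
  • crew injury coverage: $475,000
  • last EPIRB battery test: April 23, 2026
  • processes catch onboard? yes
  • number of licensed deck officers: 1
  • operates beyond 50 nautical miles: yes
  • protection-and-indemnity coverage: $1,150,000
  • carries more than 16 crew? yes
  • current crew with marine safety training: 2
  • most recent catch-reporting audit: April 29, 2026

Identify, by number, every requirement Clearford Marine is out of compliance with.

1, 2, 3, 4, 5, 6, 7, 8, 10, 11

1. hull inspection 222 days ago vs limit 180 → not met
2. condition 'carries more than 16 crew' holds; protection-and-indemnity coverage $1,150,000 < $1,200,000 → not met
3. crew with marine safety training 2 < 3 → not met
4. catch-reporting audit 95 days ago vs limit 90 → not met
5. stability assessment 44 days ago vs limit 30 → not met
6. licensed deck officers 1 < 3 → not met
7. certificate of documentation absent → not met
8. condition 'operates beyond 50 nautical miles' holds; EPIRB battery test 101 days ago vs limit 90 → not met
9. crew injury coverage $475,000 ≥ $425,000 → met
10. life-raft servicing 76 days ago vs limit 60 → not met
11. condition 'processes catch onboard' holds; fire-extinguisher inspection 48 days ago vs limit 45 → not met
Not met: 1, 2, 3, 4, 5, 6, 7, 8, 10, 11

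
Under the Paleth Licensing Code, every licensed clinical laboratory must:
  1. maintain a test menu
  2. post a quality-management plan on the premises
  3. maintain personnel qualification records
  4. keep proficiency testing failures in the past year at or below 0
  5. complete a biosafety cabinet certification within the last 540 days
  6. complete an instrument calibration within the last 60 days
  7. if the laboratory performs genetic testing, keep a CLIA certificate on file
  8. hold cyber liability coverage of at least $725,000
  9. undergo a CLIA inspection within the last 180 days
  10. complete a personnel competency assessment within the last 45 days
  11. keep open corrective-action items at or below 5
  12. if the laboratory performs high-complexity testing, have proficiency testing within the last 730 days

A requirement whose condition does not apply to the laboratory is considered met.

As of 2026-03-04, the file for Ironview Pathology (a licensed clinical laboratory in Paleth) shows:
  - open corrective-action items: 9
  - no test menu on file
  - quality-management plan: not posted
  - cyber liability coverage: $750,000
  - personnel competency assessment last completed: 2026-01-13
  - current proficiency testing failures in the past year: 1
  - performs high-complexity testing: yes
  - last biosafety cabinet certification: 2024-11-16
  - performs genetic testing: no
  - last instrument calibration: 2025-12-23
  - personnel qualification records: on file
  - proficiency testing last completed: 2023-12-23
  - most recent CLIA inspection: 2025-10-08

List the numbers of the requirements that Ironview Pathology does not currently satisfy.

1. test menu absent → not met
2. quality-management plan absent → not met
3. personnel qualification records present → met
4. proficiency testing failures in the past year 1 > 0 → not met
5. biosafety cabinet certification 473 days ago vs limit 540 → met
6. instrument calibration 71 days ago vs limit 60 → not met
7. condition 'performs genetic testing' does not hold → requirement n/a → met
8. cyber liability coverage $750,000 ≥ $725,000 → met
9. CLIA inspection 147 days ago vs limit 180 → met
10. personnel competency assessment 50 days ago vs limit 45 → not met
11. open corrective-action items 9 > 5 → not met
12. condition 'performs high-complexity testing' holds; proficiency testing 802 days ago vs limit 730 → not met
Not met: 1, 2, 4, 6, 10, 11, 12

1, 2, 4, 6, 10, 11, 12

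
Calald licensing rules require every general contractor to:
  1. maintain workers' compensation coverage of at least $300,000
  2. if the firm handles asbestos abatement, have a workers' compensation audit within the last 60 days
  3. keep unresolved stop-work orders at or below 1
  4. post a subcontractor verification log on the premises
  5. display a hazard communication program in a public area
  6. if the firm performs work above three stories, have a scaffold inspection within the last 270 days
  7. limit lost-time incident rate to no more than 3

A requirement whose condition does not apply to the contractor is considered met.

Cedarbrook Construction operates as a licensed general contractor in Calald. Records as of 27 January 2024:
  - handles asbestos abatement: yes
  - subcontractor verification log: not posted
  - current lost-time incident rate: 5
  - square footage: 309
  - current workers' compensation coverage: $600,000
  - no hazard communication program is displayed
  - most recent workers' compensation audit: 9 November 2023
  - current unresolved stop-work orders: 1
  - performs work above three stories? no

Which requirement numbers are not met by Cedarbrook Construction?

2, 4, 5, 7

1. workers' compensation coverage $600,000 ≥ $300,000 → met
2. condition 'handles asbestos abatement' holds; workers' compensation audit 79 days ago vs limit 60 → not met
3. unresolved stop-work orders 1 ≤ 1 → met
4. subcontractor verification log absent → not met
5. hazard communication program absent → not met
6. condition 'performs work above three stories' does not hold → requirement n/a → met
7. lost-time incident rate 5 > 3 → not met
Not met: 2, 4, 5, 7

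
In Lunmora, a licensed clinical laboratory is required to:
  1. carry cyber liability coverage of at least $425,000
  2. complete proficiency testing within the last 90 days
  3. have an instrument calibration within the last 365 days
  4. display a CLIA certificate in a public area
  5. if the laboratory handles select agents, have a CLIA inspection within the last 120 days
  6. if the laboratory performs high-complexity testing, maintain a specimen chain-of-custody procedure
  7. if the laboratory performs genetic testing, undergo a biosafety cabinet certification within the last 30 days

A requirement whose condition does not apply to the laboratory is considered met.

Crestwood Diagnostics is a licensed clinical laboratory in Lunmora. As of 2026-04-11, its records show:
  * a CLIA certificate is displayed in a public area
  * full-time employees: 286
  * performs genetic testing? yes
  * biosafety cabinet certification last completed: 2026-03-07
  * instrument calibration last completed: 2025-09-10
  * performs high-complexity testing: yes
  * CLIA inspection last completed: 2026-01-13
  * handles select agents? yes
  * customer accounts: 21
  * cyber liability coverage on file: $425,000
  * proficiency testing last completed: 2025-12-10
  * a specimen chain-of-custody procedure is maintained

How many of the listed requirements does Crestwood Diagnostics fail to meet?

1. cyber liability coverage $425,000 ≥ $425,000 → met
2. proficiency testing 122 days ago vs limit 90 → not met
3. instrument calibration 213 days ago vs limit 365 → met
4. CLIA certificate present → met
5. condition 'handles select agents' holds; CLIA inspection 88 days ago vs limit 120 → met
6. condition 'performs high-complexity testing' holds; specimen chain-of-custody procedure present → met
7. condition 'performs genetic testing' holds; biosafety cabinet certification 35 days ago vs limit 30 → not met
Not met: 2 of 7

2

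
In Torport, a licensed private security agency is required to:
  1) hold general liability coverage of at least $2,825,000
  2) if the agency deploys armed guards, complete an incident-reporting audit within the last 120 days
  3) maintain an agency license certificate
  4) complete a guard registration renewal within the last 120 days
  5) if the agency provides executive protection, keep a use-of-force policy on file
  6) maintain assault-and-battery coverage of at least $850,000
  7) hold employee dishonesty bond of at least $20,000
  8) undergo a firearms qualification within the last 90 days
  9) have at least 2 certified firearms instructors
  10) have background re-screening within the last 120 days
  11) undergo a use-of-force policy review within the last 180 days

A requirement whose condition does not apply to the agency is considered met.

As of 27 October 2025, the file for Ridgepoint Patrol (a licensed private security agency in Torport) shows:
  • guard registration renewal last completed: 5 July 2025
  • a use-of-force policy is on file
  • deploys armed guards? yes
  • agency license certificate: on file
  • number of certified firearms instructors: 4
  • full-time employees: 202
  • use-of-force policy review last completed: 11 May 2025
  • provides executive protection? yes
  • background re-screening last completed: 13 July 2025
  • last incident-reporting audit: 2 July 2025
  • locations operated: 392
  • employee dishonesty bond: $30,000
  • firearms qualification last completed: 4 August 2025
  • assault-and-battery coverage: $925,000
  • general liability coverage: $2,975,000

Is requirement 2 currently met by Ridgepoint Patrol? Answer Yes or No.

2. condition 'deploys armed guards' holds; incident-reporting audit 117 days ago vs limit 120 → met

Yes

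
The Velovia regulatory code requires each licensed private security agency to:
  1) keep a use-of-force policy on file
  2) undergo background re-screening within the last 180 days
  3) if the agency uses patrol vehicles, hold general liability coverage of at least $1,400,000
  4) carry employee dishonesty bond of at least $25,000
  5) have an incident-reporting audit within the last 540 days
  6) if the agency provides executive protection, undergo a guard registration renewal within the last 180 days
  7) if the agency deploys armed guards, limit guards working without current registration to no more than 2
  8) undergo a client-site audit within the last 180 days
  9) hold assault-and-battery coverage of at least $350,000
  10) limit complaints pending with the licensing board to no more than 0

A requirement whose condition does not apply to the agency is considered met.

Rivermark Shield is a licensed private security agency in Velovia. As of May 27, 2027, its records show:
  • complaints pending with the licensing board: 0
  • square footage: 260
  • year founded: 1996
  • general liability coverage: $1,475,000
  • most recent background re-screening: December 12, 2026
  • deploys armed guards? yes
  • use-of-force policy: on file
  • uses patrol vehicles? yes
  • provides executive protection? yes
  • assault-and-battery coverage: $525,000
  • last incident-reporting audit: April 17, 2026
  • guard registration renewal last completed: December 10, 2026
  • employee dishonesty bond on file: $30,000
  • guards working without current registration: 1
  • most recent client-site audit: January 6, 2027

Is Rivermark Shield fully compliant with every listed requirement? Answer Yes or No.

Yes

1. use-of-force policy present → met
2. background re-screening 166 days ago vs limit 180 → met
3. condition 'uses patrol vehicles' holds; general liability coverage $1,475,000 ≥ $1,400,000 → met
4. employee dishonesty bond $30,000 ≥ $25,000 → met
5. incident-reporting audit 405 days ago vs limit 540 → met
6. condition 'provides executive protection' holds; guard registration renewal 168 days ago vs limit 180 → met
7. condition 'deploys armed guards' holds; guards working without current registration 1 ≤ 2 → met
8. client-site audit 141 days ago vs limit 180 → met
9. assault-and-battery coverage $525,000 ≥ $350,000 → met
10. complaints pending with the licensing board 0 ≤ 0 → met
All met.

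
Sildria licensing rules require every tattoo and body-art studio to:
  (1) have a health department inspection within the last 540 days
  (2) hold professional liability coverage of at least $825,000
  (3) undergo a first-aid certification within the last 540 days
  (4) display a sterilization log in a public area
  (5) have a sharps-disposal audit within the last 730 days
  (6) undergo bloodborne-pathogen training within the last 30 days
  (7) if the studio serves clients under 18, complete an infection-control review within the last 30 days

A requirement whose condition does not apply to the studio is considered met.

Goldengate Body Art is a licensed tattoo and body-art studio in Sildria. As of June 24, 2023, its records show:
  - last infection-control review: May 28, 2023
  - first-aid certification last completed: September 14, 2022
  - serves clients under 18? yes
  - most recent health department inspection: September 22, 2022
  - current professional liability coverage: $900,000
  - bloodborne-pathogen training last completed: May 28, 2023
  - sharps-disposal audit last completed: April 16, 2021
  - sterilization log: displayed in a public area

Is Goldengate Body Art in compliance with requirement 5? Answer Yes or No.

5. sharps-disposal audit 799 days ago vs limit 730 → not met

No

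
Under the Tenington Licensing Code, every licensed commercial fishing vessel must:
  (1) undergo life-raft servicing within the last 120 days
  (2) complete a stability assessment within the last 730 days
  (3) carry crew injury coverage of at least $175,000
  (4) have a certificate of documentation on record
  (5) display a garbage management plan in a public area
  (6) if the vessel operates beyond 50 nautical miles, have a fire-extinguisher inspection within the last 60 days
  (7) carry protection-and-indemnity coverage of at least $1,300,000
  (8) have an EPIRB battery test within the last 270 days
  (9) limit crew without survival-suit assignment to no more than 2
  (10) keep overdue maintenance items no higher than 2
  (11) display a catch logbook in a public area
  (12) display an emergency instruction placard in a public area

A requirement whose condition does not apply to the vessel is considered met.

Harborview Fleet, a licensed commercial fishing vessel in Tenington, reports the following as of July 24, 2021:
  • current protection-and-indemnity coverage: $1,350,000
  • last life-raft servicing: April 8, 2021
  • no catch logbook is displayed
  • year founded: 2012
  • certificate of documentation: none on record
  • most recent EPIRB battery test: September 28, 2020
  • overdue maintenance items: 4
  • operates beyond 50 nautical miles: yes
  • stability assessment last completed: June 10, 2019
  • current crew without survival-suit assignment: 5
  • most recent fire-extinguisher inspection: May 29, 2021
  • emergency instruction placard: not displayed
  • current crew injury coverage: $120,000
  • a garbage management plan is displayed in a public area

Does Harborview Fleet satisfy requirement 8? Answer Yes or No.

8. EPIRB battery test 299 days ago vs limit 270 → not met

No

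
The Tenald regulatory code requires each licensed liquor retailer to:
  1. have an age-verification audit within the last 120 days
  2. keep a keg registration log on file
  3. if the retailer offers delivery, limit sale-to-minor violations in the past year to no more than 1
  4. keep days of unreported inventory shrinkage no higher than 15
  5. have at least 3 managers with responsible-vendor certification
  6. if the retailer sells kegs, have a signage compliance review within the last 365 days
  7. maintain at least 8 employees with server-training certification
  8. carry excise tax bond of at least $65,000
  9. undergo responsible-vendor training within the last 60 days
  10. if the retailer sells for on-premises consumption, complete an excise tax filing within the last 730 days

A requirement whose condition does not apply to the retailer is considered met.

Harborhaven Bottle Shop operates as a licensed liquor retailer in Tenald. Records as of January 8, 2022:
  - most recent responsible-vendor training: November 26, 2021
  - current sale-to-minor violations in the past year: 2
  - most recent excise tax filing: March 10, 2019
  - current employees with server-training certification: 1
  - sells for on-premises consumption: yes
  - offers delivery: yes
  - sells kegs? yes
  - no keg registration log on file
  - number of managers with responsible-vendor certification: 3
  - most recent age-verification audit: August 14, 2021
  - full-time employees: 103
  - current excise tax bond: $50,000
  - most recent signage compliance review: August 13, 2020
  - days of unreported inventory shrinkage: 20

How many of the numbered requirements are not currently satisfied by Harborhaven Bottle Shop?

1. age-verification audit 147 days ago vs limit 120 → not met
2. keg registration log absent → not met
3. condition 'offers delivery' holds; sale-to-minor violations in the past year 2 > 1 → not met
4. days of unreported inventory shrinkage 20 > 15 → not met
5. managers with responsible-vendor certification 3 ≥ 3 → met
6. condition 'sells kegs' holds; signage compliance review 513 days ago vs limit 365 → not met
7. employees with server-training certification 1 < 8 → not met
8. excise tax bond $50,000 < $65,000 → not met
9. responsible-vendor training 43 days ago vs limit 60 → met
10. condition 'sells for on-premises consumption' holds; excise tax filing 1035 days ago vs limit 730 → not met
Not met: 8 of 10

8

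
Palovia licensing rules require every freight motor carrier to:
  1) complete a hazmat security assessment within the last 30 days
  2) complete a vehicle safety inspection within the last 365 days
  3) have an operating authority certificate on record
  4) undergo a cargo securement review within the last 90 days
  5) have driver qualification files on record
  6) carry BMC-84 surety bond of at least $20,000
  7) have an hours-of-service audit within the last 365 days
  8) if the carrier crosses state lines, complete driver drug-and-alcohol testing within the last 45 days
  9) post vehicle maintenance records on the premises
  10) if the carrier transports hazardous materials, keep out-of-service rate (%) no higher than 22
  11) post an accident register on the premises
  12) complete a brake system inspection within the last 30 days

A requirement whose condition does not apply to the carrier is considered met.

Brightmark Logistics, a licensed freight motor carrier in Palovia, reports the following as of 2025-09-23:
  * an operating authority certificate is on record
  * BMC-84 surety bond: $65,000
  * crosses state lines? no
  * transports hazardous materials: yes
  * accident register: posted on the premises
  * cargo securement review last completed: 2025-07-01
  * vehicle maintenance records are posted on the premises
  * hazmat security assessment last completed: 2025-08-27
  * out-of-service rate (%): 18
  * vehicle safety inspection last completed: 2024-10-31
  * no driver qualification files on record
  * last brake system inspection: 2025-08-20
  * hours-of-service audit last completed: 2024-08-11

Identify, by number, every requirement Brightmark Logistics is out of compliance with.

1. hazmat security assessment 27 days ago vs limit 30 → met
2. vehicle safety inspection 327 days ago vs limit 365 → met
3. operating authority certificate present → met
4. cargo securement review 84 days ago vs limit 90 → met
5. driver qualification files absent → not met
6. BMC-84 surety bond $65,000 ≥ $20,000 → met
7. hours-of-service audit 408 days ago vs limit 365 → not met
8. condition 'crosses state lines' does not hold → requirement n/a → met
9. vehicle maintenance records present → met
10. condition 'transports hazardous materials' holds; out-of-service rate (%) 18 ≤ 22 → met
11. accident register present → met
12. brake system inspection 34 days ago vs limit 30 → not met
Not met: 5, 7, 12

5, 7, 12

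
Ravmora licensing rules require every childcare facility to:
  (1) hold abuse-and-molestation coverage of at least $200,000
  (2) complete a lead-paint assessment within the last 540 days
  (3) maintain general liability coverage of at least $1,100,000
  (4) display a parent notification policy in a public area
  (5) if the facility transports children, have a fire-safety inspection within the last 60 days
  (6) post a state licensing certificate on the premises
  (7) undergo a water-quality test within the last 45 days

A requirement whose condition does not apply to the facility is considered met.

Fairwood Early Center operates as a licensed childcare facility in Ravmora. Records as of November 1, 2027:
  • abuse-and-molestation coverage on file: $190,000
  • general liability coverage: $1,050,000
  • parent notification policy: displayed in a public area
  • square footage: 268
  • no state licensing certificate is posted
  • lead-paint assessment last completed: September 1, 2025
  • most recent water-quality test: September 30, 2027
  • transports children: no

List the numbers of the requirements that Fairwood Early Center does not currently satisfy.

1, 2, 3, 6

1. abuse-and-molestation coverage $190,000 < $200,000 → not met
2. lead-paint assessment 791 days ago vs limit 540 → not met
3. general liability coverage $1,050,000 < $1,100,000 → not met
4. parent notification policy present → met
5. condition 'transports children' does not hold → requirement n/a → met
6. state licensing certificate absent → not met
7. water-quality test 32 days ago vs limit 45 → met
Not met: 1, 2, 3, 6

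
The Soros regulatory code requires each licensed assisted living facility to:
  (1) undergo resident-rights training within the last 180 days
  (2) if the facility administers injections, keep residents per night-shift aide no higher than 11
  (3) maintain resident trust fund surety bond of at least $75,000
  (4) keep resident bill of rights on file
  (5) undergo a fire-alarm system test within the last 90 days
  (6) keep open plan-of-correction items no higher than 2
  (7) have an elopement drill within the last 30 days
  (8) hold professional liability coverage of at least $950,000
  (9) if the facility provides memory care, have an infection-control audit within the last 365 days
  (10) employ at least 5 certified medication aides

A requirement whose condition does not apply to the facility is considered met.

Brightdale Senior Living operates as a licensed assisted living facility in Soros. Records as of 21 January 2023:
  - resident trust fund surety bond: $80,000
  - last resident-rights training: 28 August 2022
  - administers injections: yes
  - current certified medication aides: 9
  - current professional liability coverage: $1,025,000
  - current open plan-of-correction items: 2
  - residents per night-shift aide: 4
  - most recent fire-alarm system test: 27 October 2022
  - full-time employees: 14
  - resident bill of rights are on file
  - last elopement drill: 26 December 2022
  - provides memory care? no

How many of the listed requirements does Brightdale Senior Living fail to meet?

1. resident-rights training 146 days ago vs limit 180 → met
2. condition 'administers injections' holds; residents per night-shift aide 4 ≤ 11 → met
3. resident trust fund surety bond $80,000 ≥ $75,000 → met
4. resident bill of rights present → met
5. fire-alarm system test 86 days ago vs limit 90 → met
6. open plan-of-correction items 2 ≤ 2 → met
7. elopement drill 26 days ago vs limit 30 → met
8. professional liability coverage $1,025,000 ≥ $950,000 → met
9. condition 'provides memory care' does not hold → requirement n/a → met
10. certified medication aides 9 ≥ 5 → met
Not met: 0 of 10

0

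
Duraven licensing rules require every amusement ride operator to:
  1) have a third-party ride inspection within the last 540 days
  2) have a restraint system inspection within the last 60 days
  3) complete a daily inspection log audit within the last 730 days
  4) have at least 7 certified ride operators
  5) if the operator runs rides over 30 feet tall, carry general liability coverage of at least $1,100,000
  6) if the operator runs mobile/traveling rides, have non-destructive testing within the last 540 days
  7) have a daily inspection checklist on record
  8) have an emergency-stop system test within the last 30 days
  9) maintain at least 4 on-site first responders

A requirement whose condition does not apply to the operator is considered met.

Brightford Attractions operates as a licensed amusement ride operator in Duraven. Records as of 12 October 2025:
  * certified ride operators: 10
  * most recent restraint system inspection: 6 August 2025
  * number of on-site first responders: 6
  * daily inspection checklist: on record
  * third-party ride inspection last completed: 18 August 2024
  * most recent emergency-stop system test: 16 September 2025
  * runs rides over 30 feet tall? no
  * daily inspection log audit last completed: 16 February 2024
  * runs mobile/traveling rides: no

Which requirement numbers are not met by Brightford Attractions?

1. third-party ride inspection 420 days ago vs limit 540 → met
2. restraint system inspection 67 days ago vs limit 60 → not met
3. daily inspection log audit 604 days ago vs limit 730 → met
4. certified ride operators 10 ≥ 7 → met
5. condition 'runs rides over 30 feet tall' does not hold → requirement n/a → met
6. condition 'runs mobile/traveling rides' does not hold → requirement n/a → met
7. daily inspection checklist present → met
8. emergency-stop system test 26 days ago vs limit 30 → met
9. on-site first responders 6 ≥ 4 → met
Not met: 2

2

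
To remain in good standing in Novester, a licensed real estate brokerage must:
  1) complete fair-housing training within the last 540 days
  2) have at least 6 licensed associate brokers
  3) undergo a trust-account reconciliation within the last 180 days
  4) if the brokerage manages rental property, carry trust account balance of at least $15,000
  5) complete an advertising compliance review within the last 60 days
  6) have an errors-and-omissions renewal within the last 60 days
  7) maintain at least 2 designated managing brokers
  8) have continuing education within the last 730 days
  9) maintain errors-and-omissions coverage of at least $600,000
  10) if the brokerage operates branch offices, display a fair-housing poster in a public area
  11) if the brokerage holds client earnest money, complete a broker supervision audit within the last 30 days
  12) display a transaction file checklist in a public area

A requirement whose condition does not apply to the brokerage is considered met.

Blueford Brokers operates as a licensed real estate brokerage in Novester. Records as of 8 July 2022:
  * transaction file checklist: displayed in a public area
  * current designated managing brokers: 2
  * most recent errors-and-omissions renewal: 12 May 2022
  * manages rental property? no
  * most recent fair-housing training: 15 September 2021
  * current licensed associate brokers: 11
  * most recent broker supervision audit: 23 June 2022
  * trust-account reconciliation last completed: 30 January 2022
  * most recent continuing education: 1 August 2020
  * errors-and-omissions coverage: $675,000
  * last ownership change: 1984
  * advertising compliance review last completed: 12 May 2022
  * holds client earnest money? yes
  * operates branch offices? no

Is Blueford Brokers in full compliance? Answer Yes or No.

1. fair-housing training 296 days ago vs limit 540 → met
2. licensed associate brokers 11 ≥ 6 → met
3. trust-account reconciliation 159 days ago vs limit 180 → met
4. condition 'manages rental property' does not hold → requirement n/a → met
5. advertising compliance review 57 days ago vs limit 60 → met
6. errors-and-omissions renewal 57 days ago vs limit 60 → met
7. designated managing brokers 2 ≥ 2 → met
8. continuing education 706 days ago vs limit 730 → met
9. errors-and-omissions coverage $675,000 ≥ $600,000 → met
10. condition 'operates branch offices' does not hold → requirement n/a → met
11. condition 'holds client earnest money' holds; broker supervision audit 15 days ago vs limit 30 → met
12. transaction file checklist present → met
All met.

Yes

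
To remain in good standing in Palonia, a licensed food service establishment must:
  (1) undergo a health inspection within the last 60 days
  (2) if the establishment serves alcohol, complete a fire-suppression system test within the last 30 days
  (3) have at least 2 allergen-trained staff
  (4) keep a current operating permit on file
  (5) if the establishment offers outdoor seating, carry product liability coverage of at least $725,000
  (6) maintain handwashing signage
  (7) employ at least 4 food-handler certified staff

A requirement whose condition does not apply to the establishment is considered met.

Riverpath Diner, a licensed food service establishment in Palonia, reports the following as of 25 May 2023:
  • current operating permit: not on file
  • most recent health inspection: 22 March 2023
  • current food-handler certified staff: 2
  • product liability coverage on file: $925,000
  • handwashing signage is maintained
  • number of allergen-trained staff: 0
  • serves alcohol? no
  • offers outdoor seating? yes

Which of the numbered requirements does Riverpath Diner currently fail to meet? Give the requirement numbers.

1, 3, 4, 7

1. health inspection 64 days ago vs limit 60 → not met
2. condition 'serves alcohol' does not hold → requirement n/a → met
3. allergen-trained staff 0 < 2 → not met
4. current operating permit absent → not met
5. condition 'offers outdoor seating' holds; product liability coverage $925,000 ≥ $725,000 → met
6. handwashing signage present → met
7. food-handler certified staff 2 < 4 → not met
Not met: 1, 3, 4, 7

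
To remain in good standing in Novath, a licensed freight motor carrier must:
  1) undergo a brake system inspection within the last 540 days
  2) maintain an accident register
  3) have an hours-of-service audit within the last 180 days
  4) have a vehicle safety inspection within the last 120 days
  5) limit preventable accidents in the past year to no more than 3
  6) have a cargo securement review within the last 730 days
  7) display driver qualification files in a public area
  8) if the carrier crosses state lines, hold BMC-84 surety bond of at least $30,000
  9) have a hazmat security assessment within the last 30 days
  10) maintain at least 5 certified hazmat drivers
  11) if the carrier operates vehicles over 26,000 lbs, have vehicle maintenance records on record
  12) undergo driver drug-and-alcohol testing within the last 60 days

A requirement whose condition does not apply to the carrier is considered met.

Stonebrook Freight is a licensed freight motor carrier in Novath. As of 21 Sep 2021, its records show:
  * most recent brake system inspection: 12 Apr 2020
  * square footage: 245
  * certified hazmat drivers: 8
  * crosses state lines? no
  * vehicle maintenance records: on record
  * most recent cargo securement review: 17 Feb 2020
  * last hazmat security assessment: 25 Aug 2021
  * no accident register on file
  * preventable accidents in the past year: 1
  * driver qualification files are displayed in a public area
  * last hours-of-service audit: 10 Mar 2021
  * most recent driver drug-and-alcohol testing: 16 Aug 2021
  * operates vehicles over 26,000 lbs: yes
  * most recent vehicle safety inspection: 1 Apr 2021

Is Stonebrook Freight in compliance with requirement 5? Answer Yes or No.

5. preventable accidents in the past year 1 ≤ 3 → met

Yes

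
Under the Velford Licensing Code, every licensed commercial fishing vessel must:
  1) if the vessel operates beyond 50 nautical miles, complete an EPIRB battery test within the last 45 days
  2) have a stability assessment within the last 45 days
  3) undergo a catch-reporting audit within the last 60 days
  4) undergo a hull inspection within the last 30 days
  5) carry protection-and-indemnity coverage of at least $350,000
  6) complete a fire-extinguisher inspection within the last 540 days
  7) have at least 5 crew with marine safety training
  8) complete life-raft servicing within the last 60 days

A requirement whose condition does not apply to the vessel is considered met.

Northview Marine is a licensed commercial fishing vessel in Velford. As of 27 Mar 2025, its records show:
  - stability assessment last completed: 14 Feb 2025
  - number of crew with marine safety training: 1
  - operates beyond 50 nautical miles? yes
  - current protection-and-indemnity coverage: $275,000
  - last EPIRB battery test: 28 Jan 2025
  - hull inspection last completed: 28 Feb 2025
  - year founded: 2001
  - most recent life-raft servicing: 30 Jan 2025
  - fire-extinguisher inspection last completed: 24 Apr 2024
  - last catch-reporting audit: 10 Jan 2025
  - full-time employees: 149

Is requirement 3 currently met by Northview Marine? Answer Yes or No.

3. catch-reporting audit 76 days ago vs limit 60 → not met

No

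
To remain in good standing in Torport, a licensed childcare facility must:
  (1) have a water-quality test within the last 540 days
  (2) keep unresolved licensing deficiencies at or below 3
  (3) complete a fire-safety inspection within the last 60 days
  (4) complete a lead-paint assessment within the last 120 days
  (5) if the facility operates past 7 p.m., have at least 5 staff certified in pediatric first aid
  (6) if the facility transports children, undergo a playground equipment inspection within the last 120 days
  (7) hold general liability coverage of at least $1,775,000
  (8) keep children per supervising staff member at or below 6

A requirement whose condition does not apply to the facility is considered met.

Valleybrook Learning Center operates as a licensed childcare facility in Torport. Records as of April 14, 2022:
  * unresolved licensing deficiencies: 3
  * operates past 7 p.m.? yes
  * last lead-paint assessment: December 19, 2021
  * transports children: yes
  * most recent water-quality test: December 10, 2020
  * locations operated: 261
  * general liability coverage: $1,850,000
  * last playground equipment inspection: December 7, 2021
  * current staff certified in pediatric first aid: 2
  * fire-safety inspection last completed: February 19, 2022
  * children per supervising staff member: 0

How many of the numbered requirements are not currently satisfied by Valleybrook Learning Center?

1. water-quality test 490 days ago vs limit 540 → met
2. unresolved licensing deficiencies 3 ≤ 3 → met
3. fire-safety inspection 54 days ago vs limit 60 → met
4. lead-paint assessment 116 days ago vs limit 120 → met
5. condition 'operates past 7 p.m.' holds; staff certified in pediatric first aid 2 < 5 → not met
6. condition 'transports children' holds; playground equipment inspection 128 days ago vs limit 120 → not met
7. general liability coverage $1,850,000 ≥ $1,775,000 → met
8. children per supervising staff member 0 ≤ 6 → met
Not met: 2 of 8

2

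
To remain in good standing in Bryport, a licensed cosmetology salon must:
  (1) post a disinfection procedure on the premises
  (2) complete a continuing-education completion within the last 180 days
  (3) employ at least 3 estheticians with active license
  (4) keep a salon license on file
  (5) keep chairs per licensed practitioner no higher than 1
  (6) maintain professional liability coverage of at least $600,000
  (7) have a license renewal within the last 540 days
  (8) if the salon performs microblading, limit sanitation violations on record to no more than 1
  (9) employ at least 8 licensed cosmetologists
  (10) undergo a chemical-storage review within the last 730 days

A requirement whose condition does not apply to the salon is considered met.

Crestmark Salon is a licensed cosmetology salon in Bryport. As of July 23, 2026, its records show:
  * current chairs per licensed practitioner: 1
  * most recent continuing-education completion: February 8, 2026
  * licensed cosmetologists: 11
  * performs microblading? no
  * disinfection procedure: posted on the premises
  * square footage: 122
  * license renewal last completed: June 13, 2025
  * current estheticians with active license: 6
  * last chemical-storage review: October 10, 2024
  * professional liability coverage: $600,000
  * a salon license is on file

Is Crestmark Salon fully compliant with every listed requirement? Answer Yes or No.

Yes

1. disinfection procedure present → met
2. continuing-education completion 165 days ago vs limit 180 → met
3. estheticians with active license 6 ≥ 3 → met
4. salon license present → met
5. chairs per licensed practitioner 1 ≤ 1 → met
6. professional liability coverage $600,000 ≥ $600,000 → met
7. license renewal 405 days ago vs limit 540 → met
8. condition 'performs microblading' does not hold → requirement n/a → met
9. licensed cosmetologists 11 ≥ 8 → met
10. chemical-storage review 651 days ago vs limit 730 → met
All met.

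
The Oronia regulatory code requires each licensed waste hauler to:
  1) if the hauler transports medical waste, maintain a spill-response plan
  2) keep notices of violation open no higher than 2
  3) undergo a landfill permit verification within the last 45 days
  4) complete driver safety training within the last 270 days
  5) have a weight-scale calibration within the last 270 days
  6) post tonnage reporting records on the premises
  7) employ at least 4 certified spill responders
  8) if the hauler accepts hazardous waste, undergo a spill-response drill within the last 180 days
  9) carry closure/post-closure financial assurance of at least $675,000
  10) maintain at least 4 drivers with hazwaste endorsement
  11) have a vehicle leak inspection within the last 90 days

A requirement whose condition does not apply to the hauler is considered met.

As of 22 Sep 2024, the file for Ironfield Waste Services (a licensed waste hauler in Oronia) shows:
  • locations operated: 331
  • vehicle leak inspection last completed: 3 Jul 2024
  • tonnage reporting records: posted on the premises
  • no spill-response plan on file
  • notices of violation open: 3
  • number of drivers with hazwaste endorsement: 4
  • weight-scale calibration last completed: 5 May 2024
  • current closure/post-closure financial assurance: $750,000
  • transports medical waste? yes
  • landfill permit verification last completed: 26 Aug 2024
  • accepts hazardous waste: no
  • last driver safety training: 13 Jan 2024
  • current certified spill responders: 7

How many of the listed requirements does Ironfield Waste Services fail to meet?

2

1. condition 'transports medical waste' holds; spill-response plan absent → not met
2. notices of violation open 3 > 2 → not met
3. landfill permit verification 27 days ago vs limit 45 → met
4. driver safety training 253 days ago vs limit 270 → met
5. weight-scale calibration 140 days ago vs limit 270 → met
6. tonnage reporting records present → met
7. certified spill responders 7 ≥ 4 → met
8. condition 'accepts hazardous waste' does not hold → requirement n/a → met
9. closure/post-closure financial assurance $750,000 ≥ $675,000 → met
10. drivers with hazwaste endorsement 4 ≥ 4 → met
11. vehicle leak inspection 81 days ago vs limit 90 → met
Not met: 2 of 11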